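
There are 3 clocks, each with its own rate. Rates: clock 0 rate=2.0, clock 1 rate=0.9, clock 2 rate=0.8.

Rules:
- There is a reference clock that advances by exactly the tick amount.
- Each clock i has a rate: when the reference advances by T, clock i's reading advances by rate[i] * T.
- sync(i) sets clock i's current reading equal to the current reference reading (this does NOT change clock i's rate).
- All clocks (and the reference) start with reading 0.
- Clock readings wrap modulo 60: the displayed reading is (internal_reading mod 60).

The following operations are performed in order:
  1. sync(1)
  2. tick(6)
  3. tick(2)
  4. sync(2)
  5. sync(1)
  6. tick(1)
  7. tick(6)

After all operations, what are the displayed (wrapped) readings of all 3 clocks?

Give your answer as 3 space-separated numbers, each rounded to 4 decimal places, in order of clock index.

Answer: 30.0000 14.3000 13.6000

Derivation:
After op 1 sync(1): ref=0.0000 raw=[0.0000 0.0000 0.0000]
After op 2 tick(6): ref=6.0000 raw=[12.0000 5.4000 4.8000]
After op 3 tick(2): ref=8.0000 raw=[16.0000 7.2000 6.4000]
After op 4 sync(2): ref=8.0000 raw=[16.0000 7.2000 8.0000]
After op 5 sync(1): ref=8.0000 raw=[16.0000 8.0000 8.0000]
After op 6 tick(1): ref=9.0000 raw=[18.0000 8.9000 8.8000]
After op 7 tick(6): ref=15.0000 raw=[30.0000 14.3000 13.6000]
Wrap final raw readings (mod 60): 30.0000 mod 60 = 30.0000; 14.3000 mod 60 = 14.3000; 13.6000 mod 60 = 13.6000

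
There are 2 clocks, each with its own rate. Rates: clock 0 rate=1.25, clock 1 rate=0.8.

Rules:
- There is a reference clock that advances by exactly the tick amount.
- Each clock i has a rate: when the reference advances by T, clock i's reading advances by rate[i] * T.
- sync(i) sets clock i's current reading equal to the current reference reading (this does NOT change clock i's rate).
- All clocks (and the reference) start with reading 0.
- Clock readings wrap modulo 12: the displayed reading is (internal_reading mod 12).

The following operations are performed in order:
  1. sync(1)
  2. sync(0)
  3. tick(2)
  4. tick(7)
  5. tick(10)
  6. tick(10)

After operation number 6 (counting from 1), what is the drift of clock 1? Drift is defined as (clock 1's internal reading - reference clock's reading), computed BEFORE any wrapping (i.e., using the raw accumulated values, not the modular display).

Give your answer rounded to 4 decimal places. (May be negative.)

After op 1 sync(1): ref=0.0000 raw=[0.0000 0.0000]
After op 2 sync(0): ref=0.0000 raw=[0.0000 0.0000]
After op 3 tick(2): ref=2.0000 raw=[2.5000 1.6000]
After op 4 tick(7): ref=9.0000 raw=[11.2500 7.2000]
After op 5 tick(10): ref=19.0000 raw=[23.7500 15.2000]
After op 6 tick(10): ref=29.0000 raw=[36.2500 23.2000]
Drift of clock 1 after op 6: 23.2000 - 29.0000 = -5.8000

Answer: -5.8000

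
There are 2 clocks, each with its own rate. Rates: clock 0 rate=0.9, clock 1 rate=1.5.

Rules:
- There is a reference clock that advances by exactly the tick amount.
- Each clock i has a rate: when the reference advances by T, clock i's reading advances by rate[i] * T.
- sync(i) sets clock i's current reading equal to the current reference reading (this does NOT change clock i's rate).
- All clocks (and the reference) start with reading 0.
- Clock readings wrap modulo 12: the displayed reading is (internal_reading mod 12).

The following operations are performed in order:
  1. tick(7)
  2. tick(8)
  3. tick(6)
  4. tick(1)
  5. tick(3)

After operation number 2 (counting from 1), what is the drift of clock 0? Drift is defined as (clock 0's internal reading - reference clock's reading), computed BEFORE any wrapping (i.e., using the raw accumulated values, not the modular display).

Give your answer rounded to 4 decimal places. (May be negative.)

Answer: -1.5000

Derivation:
After op 1 tick(7): ref=7.0000 raw=[6.3000 10.5000]
After op 2 tick(8): ref=15.0000 raw=[13.5000 22.5000]
Drift of clock 0 after op 2: 13.5000 - 15.0000 = -1.5000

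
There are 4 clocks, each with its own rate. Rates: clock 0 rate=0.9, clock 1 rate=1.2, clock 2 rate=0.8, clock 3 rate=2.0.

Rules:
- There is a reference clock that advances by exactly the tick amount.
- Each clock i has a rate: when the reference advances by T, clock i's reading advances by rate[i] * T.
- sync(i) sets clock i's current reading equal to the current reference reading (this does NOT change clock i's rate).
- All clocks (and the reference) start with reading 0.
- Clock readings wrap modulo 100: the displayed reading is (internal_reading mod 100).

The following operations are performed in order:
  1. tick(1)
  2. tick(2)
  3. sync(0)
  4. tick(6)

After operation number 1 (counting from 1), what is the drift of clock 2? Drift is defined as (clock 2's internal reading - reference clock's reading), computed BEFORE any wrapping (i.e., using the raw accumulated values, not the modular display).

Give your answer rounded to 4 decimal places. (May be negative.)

Answer: -0.2000

Derivation:
After op 1 tick(1): ref=1.0000 raw=[0.9000 1.2000 0.8000 2.0000]
Drift of clock 2 after op 1: 0.8000 - 1.0000 = -0.2000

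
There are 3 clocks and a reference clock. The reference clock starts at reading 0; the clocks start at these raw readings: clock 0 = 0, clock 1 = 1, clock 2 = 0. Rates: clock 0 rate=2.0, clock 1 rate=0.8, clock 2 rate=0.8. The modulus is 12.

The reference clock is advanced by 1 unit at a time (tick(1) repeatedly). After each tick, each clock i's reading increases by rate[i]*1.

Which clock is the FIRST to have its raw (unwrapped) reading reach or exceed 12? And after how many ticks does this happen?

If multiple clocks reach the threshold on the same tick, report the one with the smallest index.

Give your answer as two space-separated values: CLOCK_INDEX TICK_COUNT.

Answer: 0 6

Derivation:
clock 0: start=0, rate=2.0, needs 12-0 = 12; ticks = ceil(12/2.0) = ceil(6.0000) = 6; reading at tick 6 = 0 + 2.0*6 = 12.0000
clock 1: start=1, rate=0.8, needs 12-1 = 11; ticks = ceil(11/0.8) = ceil(13.7500) = 14; reading at tick 14 = 1 + 0.8*14 = 12.2000
clock 2: start=0, rate=0.8, needs 12-0 = 12; ticks = ceil(12/0.8) = ceil(15.0000) = 15; reading at tick 15 = 0 + 0.8*15 = 12.0000
Minimum tick count = 6; winners = [0]; smallest index = 0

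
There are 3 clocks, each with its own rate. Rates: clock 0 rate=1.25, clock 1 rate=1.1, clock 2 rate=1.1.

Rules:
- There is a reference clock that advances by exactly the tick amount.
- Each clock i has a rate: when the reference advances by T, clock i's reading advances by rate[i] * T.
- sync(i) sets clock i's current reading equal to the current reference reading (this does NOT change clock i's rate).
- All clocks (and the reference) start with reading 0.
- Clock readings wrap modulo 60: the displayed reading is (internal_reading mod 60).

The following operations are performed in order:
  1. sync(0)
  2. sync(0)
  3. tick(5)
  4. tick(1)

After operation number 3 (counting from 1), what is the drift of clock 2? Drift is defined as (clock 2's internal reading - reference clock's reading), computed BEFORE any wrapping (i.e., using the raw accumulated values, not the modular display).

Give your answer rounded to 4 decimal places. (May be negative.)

Answer: 0.5000

Derivation:
After op 1 sync(0): ref=0.0000 raw=[0.0000 0.0000 0.0000]
After op 2 sync(0): ref=0.0000 raw=[0.0000 0.0000 0.0000]
After op 3 tick(5): ref=5.0000 raw=[6.2500 5.5000 5.5000]
Drift of clock 2 after op 3: 5.5000 - 5.0000 = 0.5000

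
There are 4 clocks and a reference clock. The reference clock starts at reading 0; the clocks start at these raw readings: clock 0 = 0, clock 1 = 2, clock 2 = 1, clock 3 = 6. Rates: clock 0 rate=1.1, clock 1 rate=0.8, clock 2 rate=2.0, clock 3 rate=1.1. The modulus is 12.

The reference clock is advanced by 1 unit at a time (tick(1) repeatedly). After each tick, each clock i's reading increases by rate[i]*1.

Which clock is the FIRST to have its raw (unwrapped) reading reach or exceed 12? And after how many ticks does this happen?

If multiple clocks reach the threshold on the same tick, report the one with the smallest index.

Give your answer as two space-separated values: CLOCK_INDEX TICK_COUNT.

Answer: 2 6

Derivation:
clock 0: start=0, rate=1.1, needs 12-0 = 12; ticks = ceil(12/1.1) = ceil(10.9091) = 11; reading at tick 11 = 0 + 1.1*11 = 12.1000
clock 1: start=2, rate=0.8, needs 12-2 = 10; ticks = ceil(10/0.8) = ceil(12.5000) = 13; reading at tick 13 = 2 + 0.8*13 = 12.4000
clock 2: start=1, rate=2.0, needs 12-1 = 11; ticks = ceil(11/2.0) = ceil(5.5000) = 6; reading at tick 6 = 1 + 2.0*6 = 13.0000
clock 3: start=6, rate=1.1, needs 12-6 = 6; ticks = ceil(6/1.1) = ceil(5.4545) = 6; reading at tick 6 = 6 + 1.1*6 = 12.6000
Minimum tick count = 6; winners = [2, 3]; smallest index = 2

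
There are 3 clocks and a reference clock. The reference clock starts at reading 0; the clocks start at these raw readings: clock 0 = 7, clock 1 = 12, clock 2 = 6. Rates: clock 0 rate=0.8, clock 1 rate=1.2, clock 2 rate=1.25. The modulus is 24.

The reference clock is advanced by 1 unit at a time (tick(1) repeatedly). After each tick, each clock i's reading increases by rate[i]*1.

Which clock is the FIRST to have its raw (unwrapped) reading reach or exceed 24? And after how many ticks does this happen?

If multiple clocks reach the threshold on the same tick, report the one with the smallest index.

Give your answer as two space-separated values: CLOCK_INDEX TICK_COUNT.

clock 0: start=7, rate=0.8, needs 24-7 = 17; ticks = ceil(17/0.8) = ceil(21.2500) = 22; reading at tick 22 = 7 + 0.8*22 = 24.6000
clock 1: start=12, rate=1.2, needs 24-12 = 12; ticks = ceil(12/1.2) = ceil(10.0000) = 10; reading at tick 10 = 12 + 1.2*10 = 24.0000
clock 2: start=6, rate=1.25, needs 24-6 = 18; ticks = ceil(18/1.25) = ceil(14.4000) = 15; reading at tick 15 = 6 + 1.25*15 = 24.7500
Minimum tick count = 10; winners = [1]; smallest index = 1

Answer: 1 10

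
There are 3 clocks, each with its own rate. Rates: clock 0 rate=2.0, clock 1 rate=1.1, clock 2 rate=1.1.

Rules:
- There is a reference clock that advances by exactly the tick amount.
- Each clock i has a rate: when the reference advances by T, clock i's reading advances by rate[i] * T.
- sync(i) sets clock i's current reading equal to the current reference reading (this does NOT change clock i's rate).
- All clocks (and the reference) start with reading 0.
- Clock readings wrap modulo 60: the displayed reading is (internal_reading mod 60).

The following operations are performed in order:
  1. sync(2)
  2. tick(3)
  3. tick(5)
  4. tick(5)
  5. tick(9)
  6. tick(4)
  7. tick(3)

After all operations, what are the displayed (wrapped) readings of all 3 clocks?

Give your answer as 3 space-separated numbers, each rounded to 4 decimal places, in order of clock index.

Answer: 58.0000 31.9000 31.9000

Derivation:
After op 1 sync(2): ref=0.0000 raw=[0.0000 0.0000 0.0000]
After op 2 tick(3): ref=3.0000 raw=[6.0000 3.3000 3.3000]
After op 3 tick(5): ref=8.0000 raw=[16.0000 8.8000 8.8000]
After op 4 tick(5): ref=13.0000 raw=[26.0000 14.3000 14.3000]
After op 5 tick(9): ref=22.0000 raw=[44.0000 24.2000 24.2000]
After op 6 tick(4): ref=26.0000 raw=[52.0000 28.6000 28.6000]
After op 7 tick(3): ref=29.0000 raw=[58.0000 31.9000 31.9000]
Wrap final raw readings (mod 60): 58.0000 mod 60 = 58.0000; 31.9000 mod 60 = 31.9000; 31.9000 mod 60 = 31.9000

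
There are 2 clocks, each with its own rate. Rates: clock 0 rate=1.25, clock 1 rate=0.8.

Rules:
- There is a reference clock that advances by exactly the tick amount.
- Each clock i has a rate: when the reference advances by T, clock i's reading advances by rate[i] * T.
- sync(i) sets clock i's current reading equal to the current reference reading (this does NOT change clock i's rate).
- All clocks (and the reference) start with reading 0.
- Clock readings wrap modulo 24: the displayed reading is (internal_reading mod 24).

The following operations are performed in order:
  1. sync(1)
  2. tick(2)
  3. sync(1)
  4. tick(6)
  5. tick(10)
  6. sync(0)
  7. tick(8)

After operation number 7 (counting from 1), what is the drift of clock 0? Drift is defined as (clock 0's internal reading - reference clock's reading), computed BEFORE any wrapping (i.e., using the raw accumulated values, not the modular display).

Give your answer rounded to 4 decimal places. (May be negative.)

After op 1 sync(1): ref=0.0000 raw=[0.0000 0.0000]
After op 2 tick(2): ref=2.0000 raw=[2.5000 1.6000]
After op 3 sync(1): ref=2.0000 raw=[2.5000 2.0000]
After op 4 tick(6): ref=8.0000 raw=[10.0000 6.8000]
After op 5 tick(10): ref=18.0000 raw=[22.5000 14.8000]
After op 6 sync(0): ref=18.0000 raw=[18.0000 14.8000]
After op 7 tick(8): ref=26.0000 raw=[28.0000 21.2000]
Drift of clock 0 after op 7: 28.0000 - 26.0000 = 2.0000

Answer: 2.0000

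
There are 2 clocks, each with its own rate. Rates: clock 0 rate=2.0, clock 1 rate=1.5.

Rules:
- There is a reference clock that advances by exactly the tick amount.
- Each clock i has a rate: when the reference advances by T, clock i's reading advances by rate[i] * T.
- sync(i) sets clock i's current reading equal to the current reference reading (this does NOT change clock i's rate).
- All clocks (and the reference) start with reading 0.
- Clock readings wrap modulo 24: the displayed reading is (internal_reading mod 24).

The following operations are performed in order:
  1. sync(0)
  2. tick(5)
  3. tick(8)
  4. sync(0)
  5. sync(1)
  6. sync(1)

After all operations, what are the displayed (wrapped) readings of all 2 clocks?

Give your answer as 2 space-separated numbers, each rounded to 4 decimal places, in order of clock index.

After op 1 sync(0): ref=0.0000 raw=[0.0000 0.0000]
After op 2 tick(5): ref=5.0000 raw=[10.0000 7.5000]
After op 3 tick(8): ref=13.0000 raw=[26.0000 19.5000]
After op 4 sync(0): ref=13.0000 raw=[13.0000 19.5000]
After op 5 sync(1): ref=13.0000 raw=[13.0000 13.0000]
After op 6 sync(1): ref=13.0000 raw=[13.0000 13.0000]
Wrap final raw readings (mod 24): 13.0000 mod 24 = 13.0000; 13.0000 mod 24 = 13.0000

Answer: 13.0000 13.0000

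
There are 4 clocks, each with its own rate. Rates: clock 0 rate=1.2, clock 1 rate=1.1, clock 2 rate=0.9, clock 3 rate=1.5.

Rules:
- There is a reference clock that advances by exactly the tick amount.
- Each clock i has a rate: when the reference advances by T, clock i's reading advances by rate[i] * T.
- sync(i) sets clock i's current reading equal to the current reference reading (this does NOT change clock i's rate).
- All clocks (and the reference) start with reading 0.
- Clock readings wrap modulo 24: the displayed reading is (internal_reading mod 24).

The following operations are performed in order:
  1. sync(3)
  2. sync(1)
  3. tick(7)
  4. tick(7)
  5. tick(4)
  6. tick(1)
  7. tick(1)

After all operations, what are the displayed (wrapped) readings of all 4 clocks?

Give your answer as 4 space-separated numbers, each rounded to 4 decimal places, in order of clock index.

After op 1 sync(3): ref=0.0000 raw=[0.0000 0.0000 0.0000 0.0000]
After op 2 sync(1): ref=0.0000 raw=[0.0000 0.0000 0.0000 0.0000]
After op 3 tick(7): ref=7.0000 raw=[8.4000 7.7000 6.3000 10.5000]
After op 4 tick(7): ref=14.0000 raw=[16.8000 15.4000 12.6000 21.0000]
After op 5 tick(4): ref=18.0000 raw=[21.6000 19.8000 16.2000 27.0000]
After op 6 tick(1): ref=19.0000 raw=[22.8000 20.9000 17.1000 28.5000]
After op 7 tick(1): ref=20.0000 raw=[24.0000 22.0000 18.0000 30.0000]
Wrap final raw readings (mod 24): 24.0000 mod 24 = 0.0000; 22.0000 mod 24 = 22.0000; 18.0000 mod 24 = 18.0000; 30.0000 mod 24 = 6.0000

Answer: 0.0000 22.0000 18.0000 6.0000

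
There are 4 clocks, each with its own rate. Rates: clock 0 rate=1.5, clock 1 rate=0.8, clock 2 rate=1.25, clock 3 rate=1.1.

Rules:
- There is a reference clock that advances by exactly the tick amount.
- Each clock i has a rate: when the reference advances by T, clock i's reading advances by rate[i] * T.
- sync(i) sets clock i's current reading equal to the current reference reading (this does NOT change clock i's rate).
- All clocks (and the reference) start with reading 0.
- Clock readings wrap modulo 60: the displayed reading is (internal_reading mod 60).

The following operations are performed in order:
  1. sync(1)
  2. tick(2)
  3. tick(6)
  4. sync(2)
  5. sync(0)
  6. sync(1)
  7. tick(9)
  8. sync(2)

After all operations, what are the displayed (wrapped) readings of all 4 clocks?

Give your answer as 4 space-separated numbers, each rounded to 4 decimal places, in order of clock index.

After op 1 sync(1): ref=0.0000 raw=[0.0000 0.0000 0.0000 0.0000]
After op 2 tick(2): ref=2.0000 raw=[3.0000 1.6000 2.5000 2.2000]
After op 3 tick(6): ref=8.0000 raw=[12.0000 6.4000 10.0000 8.8000]
After op 4 sync(2): ref=8.0000 raw=[12.0000 6.4000 8.0000 8.8000]
After op 5 sync(0): ref=8.0000 raw=[8.0000 6.4000 8.0000 8.8000]
After op 6 sync(1): ref=8.0000 raw=[8.0000 8.0000 8.0000 8.8000]
After op 7 tick(9): ref=17.0000 raw=[21.5000 15.2000 19.2500 18.7000]
After op 8 sync(2): ref=17.0000 raw=[21.5000 15.2000 17.0000 18.7000]
Wrap final raw readings (mod 60): 21.5000 mod 60 = 21.5000; 15.2000 mod 60 = 15.2000; 17.0000 mod 60 = 17.0000; 18.7000 mod 60 = 18.7000

Answer: 21.5000 15.2000 17.0000 18.7000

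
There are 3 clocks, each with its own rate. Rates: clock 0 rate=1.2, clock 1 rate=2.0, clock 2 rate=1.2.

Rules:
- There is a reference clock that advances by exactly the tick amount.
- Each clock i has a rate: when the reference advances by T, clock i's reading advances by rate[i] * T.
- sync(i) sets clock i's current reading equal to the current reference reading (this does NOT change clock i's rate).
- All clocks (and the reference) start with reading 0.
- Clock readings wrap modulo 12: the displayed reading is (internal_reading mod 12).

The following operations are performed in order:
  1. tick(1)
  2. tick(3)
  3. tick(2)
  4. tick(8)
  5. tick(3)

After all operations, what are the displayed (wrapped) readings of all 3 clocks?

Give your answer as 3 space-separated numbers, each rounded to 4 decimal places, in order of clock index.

Answer: 8.4000 10.0000 8.4000

Derivation:
After op 1 tick(1): ref=1.0000 raw=[1.2000 2.0000 1.2000]
After op 2 tick(3): ref=4.0000 raw=[4.8000 8.0000 4.8000]
After op 3 tick(2): ref=6.0000 raw=[7.2000 12.0000 7.2000]
After op 4 tick(8): ref=14.0000 raw=[16.8000 28.0000 16.8000]
After op 5 tick(3): ref=17.0000 raw=[20.4000 34.0000 20.4000]
Wrap final raw readings (mod 12): 20.4000 mod 12 = 8.4000; 34.0000 mod 12 = 10.0000; 20.4000 mod 12 = 8.4000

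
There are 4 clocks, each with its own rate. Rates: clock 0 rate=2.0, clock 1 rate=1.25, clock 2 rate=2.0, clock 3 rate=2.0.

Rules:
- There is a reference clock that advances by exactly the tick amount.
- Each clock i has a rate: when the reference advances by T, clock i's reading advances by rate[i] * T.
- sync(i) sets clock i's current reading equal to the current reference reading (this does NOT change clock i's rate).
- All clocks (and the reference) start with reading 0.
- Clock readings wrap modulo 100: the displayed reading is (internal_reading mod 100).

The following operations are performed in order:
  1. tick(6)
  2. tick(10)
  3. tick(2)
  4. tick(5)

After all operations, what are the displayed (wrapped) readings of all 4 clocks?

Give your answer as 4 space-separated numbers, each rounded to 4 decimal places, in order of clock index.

Answer: 46.0000 28.7500 46.0000 46.0000

Derivation:
After op 1 tick(6): ref=6.0000 raw=[12.0000 7.5000 12.0000 12.0000]
After op 2 tick(10): ref=16.0000 raw=[32.0000 20.0000 32.0000 32.0000]
After op 3 tick(2): ref=18.0000 raw=[36.0000 22.5000 36.0000 36.0000]
After op 4 tick(5): ref=23.0000 raw=[46.0000 28.7500 46.0000 46.0000]
Wrap final raw readings (mod 100): 46.0000 mod 100 = 46.0000; 28.7500 mod 100 = 28.7500; 46.0000 mod 100 = 46.0000; 46.0000 mod 100 = 46.0000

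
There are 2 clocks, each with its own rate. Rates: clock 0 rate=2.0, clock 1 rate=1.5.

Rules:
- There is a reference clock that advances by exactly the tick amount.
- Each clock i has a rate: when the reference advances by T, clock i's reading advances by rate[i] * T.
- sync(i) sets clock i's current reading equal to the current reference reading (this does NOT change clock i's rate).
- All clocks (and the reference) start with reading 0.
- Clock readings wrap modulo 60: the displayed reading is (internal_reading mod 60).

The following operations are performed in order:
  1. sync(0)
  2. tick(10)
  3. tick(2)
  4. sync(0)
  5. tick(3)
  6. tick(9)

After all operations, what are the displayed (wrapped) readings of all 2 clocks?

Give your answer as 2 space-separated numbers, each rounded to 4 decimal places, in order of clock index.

Answer: 36.0000 36.0000

Derivation:
After op 1 sync(0): ref=0.0000 raw=[0.0000 0.0000]
After op 2 tick(10): ref=10.0000 raw=[20.0000 15.0000]
After op 3 tick(2): ref=12.0000 raw=[24.0000 18.0000]
After op 4 sync(0): ref=12.0000 raw=[12.0000 18.0000]
After op 5 tick(3): ref=15.0000 raw=[18.0000 22.5000]
After op 6 tick(9): ref=24.0000 raw=[36.0000 36.0000]
Wrap final raw readings (mod 60): 36.0000 mod 60 = 36.0000; 36.0000 mod 60 = 36.0000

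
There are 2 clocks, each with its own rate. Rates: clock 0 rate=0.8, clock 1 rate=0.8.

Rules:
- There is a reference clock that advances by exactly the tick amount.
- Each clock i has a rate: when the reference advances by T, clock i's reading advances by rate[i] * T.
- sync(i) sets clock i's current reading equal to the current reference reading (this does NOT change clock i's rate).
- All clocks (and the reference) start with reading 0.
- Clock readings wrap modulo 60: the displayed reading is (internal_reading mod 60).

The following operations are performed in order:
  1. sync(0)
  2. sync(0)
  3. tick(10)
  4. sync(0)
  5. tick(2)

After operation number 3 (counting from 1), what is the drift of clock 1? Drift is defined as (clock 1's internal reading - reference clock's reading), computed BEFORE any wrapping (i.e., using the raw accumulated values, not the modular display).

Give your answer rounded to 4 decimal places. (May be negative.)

After op 1 sync(0): ref=0.0000 raw=[0.0000 0.0000]
After op 2 sync(0): ref=0.0000 raw=[0.0000 0.0000]
After op 3 tick(10): ref=10.0000 raw=[8.0000 8.0000]
Drift of clock 1 after op 3: 8.0000 - 10.0000 = -2.0000

Answer: -2.0000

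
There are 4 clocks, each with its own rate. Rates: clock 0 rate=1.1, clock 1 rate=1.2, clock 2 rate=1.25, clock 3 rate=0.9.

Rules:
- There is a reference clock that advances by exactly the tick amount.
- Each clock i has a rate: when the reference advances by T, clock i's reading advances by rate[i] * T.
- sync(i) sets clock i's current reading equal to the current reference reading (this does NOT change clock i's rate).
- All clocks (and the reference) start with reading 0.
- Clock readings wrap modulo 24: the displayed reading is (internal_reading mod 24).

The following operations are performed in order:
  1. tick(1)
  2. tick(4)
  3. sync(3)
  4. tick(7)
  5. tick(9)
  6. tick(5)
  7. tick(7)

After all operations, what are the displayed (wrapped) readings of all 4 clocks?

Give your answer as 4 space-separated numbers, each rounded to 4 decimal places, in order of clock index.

After op 1 tick(1): ref=1.0000 raw=[1.1000 1.2000 1.2500 0.9000]
After op 2 tick(4): ref=5.0000 raw=[5.5000 6.0000 6.2500 4.5000]
After op 3 sync(3): ref=5.0000 raw=[5.5000 6.0000 6.2500 5.0000]
After op 4 tick(7): ref=12.0000 raw=[13.2000 14.4000 15.0000 11.3000]
After op 5 tick(9): ref=21.0000 raw=[23.1000 25.2000 26.2500 19.4000]
After op 6 tick(5): ref=26.0000 raw=[28.6000 31.2000 32.5000 23.9000]
After op 7 tick(7): ref=33.0000 raw=[36.3000 39.6000 41.2500 30.2000]
Wrap final raw readings (mod 24): 36.3000 mod 24 = 12.3000; 39.6000 mod 24 = 15.6000; 41.2500 mod 24 = 17.2500; 30.2000 mod 24 = 6.2000

Answer: 12.3000 15.6000 17.2500 6.2000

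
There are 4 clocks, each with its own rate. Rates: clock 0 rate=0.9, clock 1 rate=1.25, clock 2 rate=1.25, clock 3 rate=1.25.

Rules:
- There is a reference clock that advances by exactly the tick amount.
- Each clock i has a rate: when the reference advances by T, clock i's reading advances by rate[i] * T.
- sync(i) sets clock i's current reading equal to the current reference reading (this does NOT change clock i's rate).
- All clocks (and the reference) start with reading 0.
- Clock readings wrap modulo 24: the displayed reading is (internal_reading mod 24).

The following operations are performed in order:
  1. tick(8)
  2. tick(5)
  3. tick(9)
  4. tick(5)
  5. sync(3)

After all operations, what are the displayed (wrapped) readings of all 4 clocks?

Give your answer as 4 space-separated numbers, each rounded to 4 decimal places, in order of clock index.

After op 1 tick(8): ref=8.0000 raw=[7.2000 10.0000 10.0000 10.0000]
After op 2 tick(5): ref=13.0000 raw=[11.7000 16.2500 16.2500 16.2500]
After op 3 tick(9): ref=22.0000 raw=[19.8000 27.5000 27.5000 27.5000]
After op 4 tick(5): ref=27.0000 raw=[24.3000 33.7500 33.7500 33.7500]
After op 5 sync(3): ref=27.0000 raw=[24.3000 33.7500 33.7500 27.0000]
Wrap final raw readings (mod 24): 24.3000 mod 24 = 0.3000; 33.7500 mod 24 = 9.7500; 33.7500 mod 24 = 9.7500; 27.0000 mod 24 = 3.0000

Answer: 0.3000 9.7500 9.7500 3.0000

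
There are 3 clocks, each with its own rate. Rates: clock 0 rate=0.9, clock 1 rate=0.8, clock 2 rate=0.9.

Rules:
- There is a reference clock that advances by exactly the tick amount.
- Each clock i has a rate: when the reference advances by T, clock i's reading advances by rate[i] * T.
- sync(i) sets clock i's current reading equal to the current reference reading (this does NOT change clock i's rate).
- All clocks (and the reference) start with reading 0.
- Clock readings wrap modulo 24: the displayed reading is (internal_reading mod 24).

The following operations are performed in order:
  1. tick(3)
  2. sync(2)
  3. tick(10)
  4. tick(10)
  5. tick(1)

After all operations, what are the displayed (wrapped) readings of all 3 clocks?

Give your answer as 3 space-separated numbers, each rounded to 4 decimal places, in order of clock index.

After op 1 tick(3): ref=3.0000 raw=[2.7000 2.4000 2.7000]
After op 2 sync(2): ref=3.0000 raw=[2.7000 2.4000 3.0000]
After op 3 tick(10): ref=13.0000 raw=[11.7000 10.4000 12.0000]
After op 4 tick(10): ref=23.0000 raw=[20.7000 18.4000 21.0000]
After op 5 tick(1): ref=24.0000 raw=[21.6000 19.2000 21.9000]
Wrap final raw readings (mod 24): 21.6000 mod 24 = 21.6000; 19.2000 mod 24 = 19.2000; 21.9000 mod 24 = 21.9000

Answer: 21.6000 19.2000 21.9000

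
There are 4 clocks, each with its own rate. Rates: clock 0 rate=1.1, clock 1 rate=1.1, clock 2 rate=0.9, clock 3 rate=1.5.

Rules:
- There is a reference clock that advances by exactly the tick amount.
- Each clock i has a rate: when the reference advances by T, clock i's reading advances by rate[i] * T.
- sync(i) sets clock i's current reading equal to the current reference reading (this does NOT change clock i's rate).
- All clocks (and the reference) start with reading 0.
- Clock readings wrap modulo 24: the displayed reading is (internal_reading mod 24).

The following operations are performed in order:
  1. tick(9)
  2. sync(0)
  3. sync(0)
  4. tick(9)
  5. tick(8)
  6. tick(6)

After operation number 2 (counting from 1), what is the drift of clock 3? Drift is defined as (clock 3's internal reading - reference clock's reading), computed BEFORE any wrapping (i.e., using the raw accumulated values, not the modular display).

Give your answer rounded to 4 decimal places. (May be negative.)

Answer: 4.5000

Derivation:
After op 1 tick(9): ref=9.0000 raw=[9.9000 9.9000 8.1000 13.5000]
After op 2 sync(0): ref=9.0000 raw=[9.0000 9.9000 8.1000 13.5000]
Drift of clock 3 after op 2: 13.5000 - 9.0000 = 4.5000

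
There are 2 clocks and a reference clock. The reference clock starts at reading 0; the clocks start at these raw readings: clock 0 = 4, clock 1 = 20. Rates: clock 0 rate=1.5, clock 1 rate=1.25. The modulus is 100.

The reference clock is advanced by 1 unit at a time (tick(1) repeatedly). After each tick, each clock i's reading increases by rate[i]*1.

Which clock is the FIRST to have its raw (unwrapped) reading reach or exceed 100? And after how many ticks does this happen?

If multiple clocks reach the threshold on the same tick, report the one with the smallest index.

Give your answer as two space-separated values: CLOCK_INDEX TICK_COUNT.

clock 0: start=4, rate=1.5, needs 100-4 = 96; ticks = ceil(96/1.5) = ceil(64.0000) = 64; reading at tick 64 = 4 + 1.5*64 = 100.0000
clock 1: start=20, rate=1.25, needs 100-20 = 80; ticks = ceil(80/1.25) = ceil(64.0000) = 64; reading at tick 64 = 20 + 1.25*64 = 100.0000
Minimum tick count = 64; winners = [0, 1]; smallest index = 0

Answer: 0 64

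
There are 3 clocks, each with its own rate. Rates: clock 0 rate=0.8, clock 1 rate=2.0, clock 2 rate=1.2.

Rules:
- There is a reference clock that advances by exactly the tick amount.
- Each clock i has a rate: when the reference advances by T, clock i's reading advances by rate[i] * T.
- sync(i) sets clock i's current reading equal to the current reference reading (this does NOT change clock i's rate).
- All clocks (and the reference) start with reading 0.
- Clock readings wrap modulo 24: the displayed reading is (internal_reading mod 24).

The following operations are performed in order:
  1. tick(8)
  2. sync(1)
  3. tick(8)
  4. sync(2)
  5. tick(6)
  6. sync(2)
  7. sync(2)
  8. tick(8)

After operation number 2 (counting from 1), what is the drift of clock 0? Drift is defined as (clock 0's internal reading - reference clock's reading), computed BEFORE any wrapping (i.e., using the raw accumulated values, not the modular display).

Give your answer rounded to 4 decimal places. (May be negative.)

After op 1 tick(8): ref=8.0000 raw=[6.4000 16.0000 9.6000]
After op 2 sync(1): ref=8.0000 raw=[6.4000 8.0000 9.6000]
Drift of clock 0 after op 2: 6.4000 - 8.0000 = -1.6000

Answer: -1.6000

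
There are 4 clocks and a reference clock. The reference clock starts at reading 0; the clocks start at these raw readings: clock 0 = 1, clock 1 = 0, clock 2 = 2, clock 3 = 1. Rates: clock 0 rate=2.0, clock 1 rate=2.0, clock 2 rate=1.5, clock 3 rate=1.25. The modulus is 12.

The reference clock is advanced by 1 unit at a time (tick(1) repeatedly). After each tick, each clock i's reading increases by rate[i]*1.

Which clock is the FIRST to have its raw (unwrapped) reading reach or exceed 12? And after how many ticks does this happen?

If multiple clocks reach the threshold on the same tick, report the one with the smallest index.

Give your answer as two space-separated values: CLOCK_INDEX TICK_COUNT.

clock 0: start=1, rate=2.0, needs 12-1 = 11; ticks = ceil(11/2.0) = ceil(5.5000) = 6; reading at tick 6 = 1 + 2.0*6 = 13.0000
clock 1: start=0, rate=2.0, needs 12-0 = 12; ticks = ceil(12/2.0) = ceil(6.0000) = 6; reading at tick 6 = 0 + 2.0*6 = 12.0000
clock 2: start=2, rate=1.5, needs 12-2 = 10; ticks = ceil(10/1.5) = ceil(6.6667) = 7; reading at tick 7 = 2 + 1.5*7 = 12.5000
clock 3: start=1, rate=1.25, needs 12-1 = 11; ticks = ceil(11/1.25) = ceil(8.8000) = 9; reading at tick 9 = 1 + 1.25*9 = 12.2500
Minimum tick count = 6; winners = [0, 1]; smallest index = 0

Answer: 0 6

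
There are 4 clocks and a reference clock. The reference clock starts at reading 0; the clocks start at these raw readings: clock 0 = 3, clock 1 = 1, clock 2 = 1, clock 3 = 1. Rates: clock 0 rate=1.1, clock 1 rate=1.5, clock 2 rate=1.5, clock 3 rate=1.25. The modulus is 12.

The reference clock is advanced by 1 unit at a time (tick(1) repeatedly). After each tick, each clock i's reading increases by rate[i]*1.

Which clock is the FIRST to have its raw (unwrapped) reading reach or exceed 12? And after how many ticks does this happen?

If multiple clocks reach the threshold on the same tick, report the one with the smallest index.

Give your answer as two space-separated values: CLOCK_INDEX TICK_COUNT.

Answer: 1 8

Derivation:
clock 0: start=3, rate=1.1, needs 12-3 = 9; ticks = ceil(9/1.1) = ceil(8.1818) = 9; reading at tick 9 = 3 + 1.1*9 = 12.9000
clock 1: start=1, rate=1.5, needs 12-1 = 11; ticks = ceil(11/1.5) = ceil(7.3333) = 8; reading at tick 8 = 1 + 1.5*8 = 13.0000
clock 2: start=1, rate=1.5, needs 12-1 = 11; ticks = ceil(11/1.5) = ceil(7.3333) = 8; reading at tick 8 = 1 + 1.5*8 = 13.0000
clock 3: start=1, rate=1.25, needs 12-1 = 11; ticks = ceil(11/1.25) = ceil(8.8000) = 9; reading at tick 9 = 1 + 1.25*9 = 12.2500
Minimum tick count = 8; winners = [1, 2]; smallest index = 1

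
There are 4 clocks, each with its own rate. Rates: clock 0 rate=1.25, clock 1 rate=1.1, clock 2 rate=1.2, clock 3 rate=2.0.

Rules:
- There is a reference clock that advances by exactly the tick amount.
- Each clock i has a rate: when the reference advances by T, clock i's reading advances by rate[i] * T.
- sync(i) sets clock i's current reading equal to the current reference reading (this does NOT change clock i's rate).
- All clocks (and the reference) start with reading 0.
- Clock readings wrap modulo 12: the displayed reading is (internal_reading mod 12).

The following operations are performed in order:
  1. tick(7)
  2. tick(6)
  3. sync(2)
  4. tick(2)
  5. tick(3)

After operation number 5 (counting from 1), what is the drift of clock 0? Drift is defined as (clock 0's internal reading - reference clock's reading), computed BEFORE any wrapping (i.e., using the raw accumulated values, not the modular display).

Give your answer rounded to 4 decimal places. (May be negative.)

After op 1 tick(7): ref=7.0000 raw=[8.7500 7.7000 8.4000 14.0000]
After op 2 tick(6): ref=13.0000 raw=[16.2500 14.3000 15.6000 26.0000]
After op 3 sync(2): ref=13.0000 raw=[16.2500 14.3000 13.0000 26.0000]
After op 4 tick(2): ref=15.0000 raw=[18.7500 16.5000 15.4000 30.0000]
After op 5 tick(3): ref=18.0000 raw=[22.5000 19.8000 19.0000 36.0000]
Drift of clock 0 after op 5: 22.5000 - 18.0000 = 4.5000

Answer: 4.5000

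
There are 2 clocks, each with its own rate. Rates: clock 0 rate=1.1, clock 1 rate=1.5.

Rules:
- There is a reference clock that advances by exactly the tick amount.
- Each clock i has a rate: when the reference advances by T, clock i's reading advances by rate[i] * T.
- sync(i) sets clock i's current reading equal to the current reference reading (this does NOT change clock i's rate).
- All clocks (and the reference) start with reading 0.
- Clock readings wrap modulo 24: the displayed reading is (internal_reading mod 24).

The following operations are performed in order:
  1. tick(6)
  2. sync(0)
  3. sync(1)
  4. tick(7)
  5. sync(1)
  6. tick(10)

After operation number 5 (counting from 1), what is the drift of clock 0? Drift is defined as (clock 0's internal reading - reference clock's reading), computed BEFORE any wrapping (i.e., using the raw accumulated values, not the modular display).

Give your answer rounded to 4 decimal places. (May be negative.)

Answer: 0.7000

Derivation:
After op 1 tick(6): ref=6.0000 raw=[6.6000 9.0000]
After op 2 sync(0): ref=6.0000 raw=[6.0000 9.0000]
After op 3 sync(1): ref=6.0000 raw=[6.0000 6.0000]
After op 4 tick(7): ref=13.0000 raw=[13.7000 16.5000]
After op 5 sync(1): ref=13.0000 raw=[13.7000 13.0000]
Drift of clock 0 after op 5: 13.7000 - 13.0000 = 0.7000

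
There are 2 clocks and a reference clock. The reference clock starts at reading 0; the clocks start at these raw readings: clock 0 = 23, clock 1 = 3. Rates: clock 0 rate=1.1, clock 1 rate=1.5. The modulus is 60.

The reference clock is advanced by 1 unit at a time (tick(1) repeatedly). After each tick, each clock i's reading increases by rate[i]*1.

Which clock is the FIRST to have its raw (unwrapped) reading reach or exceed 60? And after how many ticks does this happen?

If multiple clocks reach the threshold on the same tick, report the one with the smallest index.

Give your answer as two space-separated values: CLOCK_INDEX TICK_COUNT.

clock 0: start=23, rate=1.1, needs 60-23 = 37; ticks = ceil(37/1.1) = ceil(33.6364) = 34; reading at tick 34 = 23 + 1.1*34 = 60.4000
clock 1: start=3, rate=1.5, needs 60-3 = 57; ticks = ceil(57/1.5) = ceil(38.0000) = 38; reading at tick 38 = 3 + 1.5*38 = 60.0000
Minimum tick count = 34; winners = [0]; smallest index = 0

Answer: 0 34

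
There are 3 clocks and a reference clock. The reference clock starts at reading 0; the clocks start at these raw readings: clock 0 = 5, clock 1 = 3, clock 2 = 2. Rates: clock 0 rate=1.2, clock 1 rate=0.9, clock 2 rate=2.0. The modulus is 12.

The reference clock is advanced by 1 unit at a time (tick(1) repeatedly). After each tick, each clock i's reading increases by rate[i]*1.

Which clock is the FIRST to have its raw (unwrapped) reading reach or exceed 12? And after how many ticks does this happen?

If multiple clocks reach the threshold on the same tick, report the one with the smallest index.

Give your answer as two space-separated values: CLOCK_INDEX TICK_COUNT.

Answer: 2 5

Derivation:
clock 0: start=5, rate=1.2, needs 12-5 = 7; ticks = ceil(7/1.2) = ceil(5.8333) = 6; reading at tick 6 = 5 + 1.2*6 = 12.2000
clock 1: start=3, rate=0.9, needs 12-3 = 9; ticks = ceil(9/0.9) = ceil(10.0000) = 10; reading at tick 10 = 3 + 0.9*10 = 12.0000
clock 2: start=2, rate=2.0, needs 12-2 = 10; ticks = ceil(10/2.0) = ceil(5.0000) = 5; reading at tick 5 = 2 + 2.0*5 = 12.0000
Minimum tick count = 5; winners = [2]; smallest index = 2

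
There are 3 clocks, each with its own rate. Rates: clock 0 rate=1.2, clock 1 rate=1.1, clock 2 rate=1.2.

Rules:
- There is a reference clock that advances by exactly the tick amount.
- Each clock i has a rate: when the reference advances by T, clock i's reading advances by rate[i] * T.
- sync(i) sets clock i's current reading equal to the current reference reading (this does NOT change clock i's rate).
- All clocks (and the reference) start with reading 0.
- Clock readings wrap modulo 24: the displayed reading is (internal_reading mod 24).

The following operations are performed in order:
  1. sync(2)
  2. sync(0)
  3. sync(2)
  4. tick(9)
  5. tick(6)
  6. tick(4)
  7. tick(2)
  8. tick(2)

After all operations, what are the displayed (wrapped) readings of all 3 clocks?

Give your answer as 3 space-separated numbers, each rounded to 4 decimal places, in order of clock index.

After op 1 sync(2): ref=0.0000 raw=[0.0000 0.0000 0.0000]
After op 2 sync(0): ref=0.0000 raw=[0.0000 0.0000 0.0000]
After op 3 sync(2): ref=0.0000 raw=[0.0000 0.0000 0.0000]
After op 4 tick(9): ref=9.0000 raw=[10.8000 9.9000 10.8000]
After op 5 tick(6): ref=15.0000 raw=[18.0000 16.5000 18.0000]
After op 6 tick(4): ref=19.0000 raw=[22.8000 20.9000 22.8000]
After op 7 tick(2): ref=21.0000 raw=[25.2000 23.1000 25.2000]
After op 8 tick(2): ref=23.0000 raw=[27.6000 25.3000 27.6000]
Wrap final raw readings (mod 24): 27.6000 mod 24 = 3.6000; 25.3000 mod 24 = 1.3000; 27.6000 mod 24 = 3.6000

Answer: 3.6000 1.3000 3.6000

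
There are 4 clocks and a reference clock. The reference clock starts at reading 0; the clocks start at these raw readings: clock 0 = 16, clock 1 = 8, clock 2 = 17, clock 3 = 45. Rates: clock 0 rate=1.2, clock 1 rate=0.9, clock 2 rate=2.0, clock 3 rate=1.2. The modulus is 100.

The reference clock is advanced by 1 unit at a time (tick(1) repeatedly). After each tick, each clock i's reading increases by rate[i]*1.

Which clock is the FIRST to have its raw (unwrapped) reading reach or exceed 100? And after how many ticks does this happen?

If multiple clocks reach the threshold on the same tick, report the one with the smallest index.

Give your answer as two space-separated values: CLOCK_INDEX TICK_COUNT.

Answer: 2 42

Derivation:
clock 0: start=16, rate=1.2, needs 100-16 = 84; ticks = ceil(84/1.2) = ceil(70.0000) = 70; reading at tick 70 = 16 + 1.2*70 = 100.0000
clock 1: start=8, rate=0.9, needs 100-8 = 92; ticks = ceil(92/0.9) = ceil(102.2222) = 103; reading at tick 103 = 8 + 0.9*103 = 100.7000
clock 2: start=17, rate=2.0, needs 100-17 = 83; ticks = ceil(83/2.0) = ceil(41.5000) = 42; reading at tick 42 = 17 + 2.0*42 = 101.0000
clock 3: start=45, rate=1.2, needs 100-45 = 55; ticks = ceil(55/1.2) = ceil(45.8333) = 46; reading at tick 46 = 45 + 1.2*46 = 100.2000
Minimum tick count = 42; winners = [2]; smallest index = 2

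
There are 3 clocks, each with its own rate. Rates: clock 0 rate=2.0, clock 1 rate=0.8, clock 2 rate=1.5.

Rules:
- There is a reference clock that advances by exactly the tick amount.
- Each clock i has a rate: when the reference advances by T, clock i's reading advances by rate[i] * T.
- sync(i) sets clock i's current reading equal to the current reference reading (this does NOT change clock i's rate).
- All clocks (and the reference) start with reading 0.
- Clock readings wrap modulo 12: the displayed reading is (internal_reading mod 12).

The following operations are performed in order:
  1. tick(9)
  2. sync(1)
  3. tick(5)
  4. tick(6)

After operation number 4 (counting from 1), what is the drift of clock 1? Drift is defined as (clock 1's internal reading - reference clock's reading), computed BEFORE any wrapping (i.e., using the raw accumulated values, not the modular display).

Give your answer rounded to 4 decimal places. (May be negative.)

Answer: -2.2000

Derivation:
After op 1 tick(9): ref=9.0000 raw=[18.0000 7.2000 13.5000]
After op 2 sync(1): ref=9.0000 raw=[18.0000 9.0000 13.5000]
After op 3 tick(5): ref=14.0000 raw=[28.0000 13.0000 21.0000]
After op 4 tick(6): ref=20.0000 raw=[40.0000 17.8000 30.0000]
Drift of clock 1 after op 4: 17.8000 - 20.0000 = -2.2000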